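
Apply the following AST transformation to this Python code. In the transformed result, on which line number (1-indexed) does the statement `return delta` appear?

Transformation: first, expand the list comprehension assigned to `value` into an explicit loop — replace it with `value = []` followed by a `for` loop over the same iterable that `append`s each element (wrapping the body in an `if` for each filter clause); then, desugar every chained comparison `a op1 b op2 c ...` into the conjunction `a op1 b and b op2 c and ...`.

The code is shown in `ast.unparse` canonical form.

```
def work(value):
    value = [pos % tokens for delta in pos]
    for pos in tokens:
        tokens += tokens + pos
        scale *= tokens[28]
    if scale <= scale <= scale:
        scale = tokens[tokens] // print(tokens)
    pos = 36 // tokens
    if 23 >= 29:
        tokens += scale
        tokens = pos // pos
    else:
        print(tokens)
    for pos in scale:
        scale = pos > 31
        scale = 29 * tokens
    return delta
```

Transformed code:
def work(value):
    value = []
    for delta in pos:
        value.append(pos % tokens)
    for pos in tokens:
        tokens += tokens + pos
        scale *= tokens[28]
    if scale <= scale and scale <= scale:
        scale = tokens[tokens] // print(tokens)
    pos = 36 // tokens
    if 23 >= 29:
        tokens += scale
        tokens = pos // pos
    else:
        print(tokens)
    for pos in scale:
        scale = pos > 31
        scale = 29 * tokens
    return delta

19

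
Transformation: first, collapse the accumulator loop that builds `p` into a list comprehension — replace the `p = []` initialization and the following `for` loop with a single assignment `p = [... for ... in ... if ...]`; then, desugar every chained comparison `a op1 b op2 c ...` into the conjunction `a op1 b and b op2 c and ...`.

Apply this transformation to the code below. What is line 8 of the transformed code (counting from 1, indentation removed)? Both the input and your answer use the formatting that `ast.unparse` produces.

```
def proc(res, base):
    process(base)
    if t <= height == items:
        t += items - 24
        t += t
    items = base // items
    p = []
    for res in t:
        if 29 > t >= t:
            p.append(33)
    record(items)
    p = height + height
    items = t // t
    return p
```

Transformed code:
def proc(res, base):
    process(base)
    if t <= height and height == items:
        t += items - 24
        t += t
    items = base // items
    p = [33 for res in t if 29 > t and t >= t]
    record(items)
    p = height + height
    items = t // t
    return p

record(items)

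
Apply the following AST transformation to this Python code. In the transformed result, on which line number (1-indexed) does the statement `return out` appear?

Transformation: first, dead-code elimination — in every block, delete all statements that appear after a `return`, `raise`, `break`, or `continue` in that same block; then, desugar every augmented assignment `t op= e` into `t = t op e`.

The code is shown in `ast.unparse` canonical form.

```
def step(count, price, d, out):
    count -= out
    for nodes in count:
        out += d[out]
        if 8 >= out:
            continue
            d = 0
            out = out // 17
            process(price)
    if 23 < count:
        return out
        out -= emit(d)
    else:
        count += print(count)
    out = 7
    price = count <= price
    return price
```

Transformed code:
def step(count, price, d, out):
    count = count - out
    for nodes in count:
        out = out + d[out]
        if 8 >= out:
            continue
    if 23 < count:
        return out
    else:
        count = count + print(count)
    out = 7
    price = count <= price
    return price

8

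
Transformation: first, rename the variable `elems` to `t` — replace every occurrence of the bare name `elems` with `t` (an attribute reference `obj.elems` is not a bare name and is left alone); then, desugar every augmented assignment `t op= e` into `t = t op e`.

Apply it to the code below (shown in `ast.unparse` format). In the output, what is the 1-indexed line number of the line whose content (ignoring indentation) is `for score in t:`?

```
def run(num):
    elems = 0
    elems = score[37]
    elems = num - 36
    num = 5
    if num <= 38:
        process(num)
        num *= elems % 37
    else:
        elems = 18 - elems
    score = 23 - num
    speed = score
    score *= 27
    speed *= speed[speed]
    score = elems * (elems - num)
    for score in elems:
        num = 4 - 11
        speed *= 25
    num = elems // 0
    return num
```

16

Transformed code:
def run(num):
    t = 0
    t = score[37]
    t = num - 36
    num = 5
    if num <= 38:
        process(num)
        num = num * (t % 37)
    else:
        t = 18 - t
    score = 23 - num
    speed = score
    score = score * 27
    speed = speed * speed[speed]
    score = t * (t - num)
    for score in t:
        num = 4 - 11
        speed = speed * 25
    num = t // 0
    return num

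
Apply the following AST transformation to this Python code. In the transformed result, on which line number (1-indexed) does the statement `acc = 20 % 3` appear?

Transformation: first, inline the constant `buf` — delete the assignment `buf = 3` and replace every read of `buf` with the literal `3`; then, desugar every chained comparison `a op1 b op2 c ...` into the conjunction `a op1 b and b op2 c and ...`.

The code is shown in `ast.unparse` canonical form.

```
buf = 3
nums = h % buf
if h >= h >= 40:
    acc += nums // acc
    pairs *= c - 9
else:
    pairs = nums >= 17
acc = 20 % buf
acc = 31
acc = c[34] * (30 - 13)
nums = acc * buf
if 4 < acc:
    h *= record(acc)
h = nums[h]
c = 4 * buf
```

Transformed code:
nums = h % 3
if h >= h and h >= 40:
    acc += nums // acc
    pairs *= c - 9
else:
    pairs = nums >= 17
acc = 20 % 3
acc = 31
acc = c[34] * (30 - 13)
nums = acc * 3
if 4 < acc:
    h *= record(acc)
h = nums[h]
c = 4 * 3

7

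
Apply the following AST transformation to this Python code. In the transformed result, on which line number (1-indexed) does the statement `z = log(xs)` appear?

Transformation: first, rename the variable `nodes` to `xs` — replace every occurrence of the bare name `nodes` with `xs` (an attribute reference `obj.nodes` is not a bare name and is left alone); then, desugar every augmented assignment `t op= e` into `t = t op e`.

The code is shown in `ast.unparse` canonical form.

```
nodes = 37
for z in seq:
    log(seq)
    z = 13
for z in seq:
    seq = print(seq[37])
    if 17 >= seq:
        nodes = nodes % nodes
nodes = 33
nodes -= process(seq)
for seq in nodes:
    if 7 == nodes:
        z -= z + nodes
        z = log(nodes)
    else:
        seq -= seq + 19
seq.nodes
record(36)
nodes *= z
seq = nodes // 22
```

Transformed code:
xs = 37
for z in seq:
    log(seq)
    z = 13
for z in seq:
    seq = print(seq[37])
    if 17 >= seq:
        xs = xs % xs
xs = 33
xs = xs - process(seq)
for seq in xs:
    if 7 == xs:
        z = z - (z + xs)
        z = log(xs)
    else:
        seq = seq - (seq + 19)
seq.nodes
record(36)
xs = xs * z
seq = xs // 22

14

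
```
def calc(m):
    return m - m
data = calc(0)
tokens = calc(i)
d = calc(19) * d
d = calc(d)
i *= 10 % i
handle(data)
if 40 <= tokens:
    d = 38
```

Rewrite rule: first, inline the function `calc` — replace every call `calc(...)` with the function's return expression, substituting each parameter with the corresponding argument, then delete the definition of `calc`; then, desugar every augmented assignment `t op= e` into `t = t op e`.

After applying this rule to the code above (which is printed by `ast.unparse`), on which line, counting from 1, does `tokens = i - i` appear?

Transformed code:
data = 0 - 0
tokens = i - i
d = (19 - 19) * d
d = d - d
i = i * (10 % i)
handle(data)
if 40 <= tokens:
    d = 38

2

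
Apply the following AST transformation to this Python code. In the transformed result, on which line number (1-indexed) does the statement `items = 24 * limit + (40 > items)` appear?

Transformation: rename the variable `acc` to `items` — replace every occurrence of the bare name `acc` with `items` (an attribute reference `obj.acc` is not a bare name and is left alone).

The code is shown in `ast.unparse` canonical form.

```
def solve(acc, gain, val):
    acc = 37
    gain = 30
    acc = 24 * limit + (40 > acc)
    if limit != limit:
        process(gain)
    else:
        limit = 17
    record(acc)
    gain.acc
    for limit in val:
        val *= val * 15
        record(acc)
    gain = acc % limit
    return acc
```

4

Transformed code:
def solve(items, gain, val):
    items = 37
    gain = 30
    items = 24 * limit + (40 > items)
    if limit != limit:
        process(gain)
    else:
        limit = 17
    record(items)
    gain.acc
    for limit in val:
        val *= val * 15
        record(items)
    gain = items % limit
    return items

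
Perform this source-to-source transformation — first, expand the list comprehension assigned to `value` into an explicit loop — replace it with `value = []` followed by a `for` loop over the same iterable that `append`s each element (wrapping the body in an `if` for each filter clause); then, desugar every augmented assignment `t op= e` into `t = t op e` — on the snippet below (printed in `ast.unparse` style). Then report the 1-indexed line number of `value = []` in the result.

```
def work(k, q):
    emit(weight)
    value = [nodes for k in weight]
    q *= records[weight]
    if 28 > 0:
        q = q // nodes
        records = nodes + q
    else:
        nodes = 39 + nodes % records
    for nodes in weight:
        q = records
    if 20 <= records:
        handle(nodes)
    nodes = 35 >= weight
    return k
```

3

Transformed code:
def work(k, q):
    emit(weight)
    value = []
    for k in weight:
        value.append(nodes)
    q = q * records[weight]
    if 28 > 0:
        q = q // nodes
        records = nodes + q
    else:
        nodes = 39 + nodes % records
    for nodes in weight:
        q = records
    if 20 <= records:
        handle(nodes)
    nodes = 35 >= weight
    return k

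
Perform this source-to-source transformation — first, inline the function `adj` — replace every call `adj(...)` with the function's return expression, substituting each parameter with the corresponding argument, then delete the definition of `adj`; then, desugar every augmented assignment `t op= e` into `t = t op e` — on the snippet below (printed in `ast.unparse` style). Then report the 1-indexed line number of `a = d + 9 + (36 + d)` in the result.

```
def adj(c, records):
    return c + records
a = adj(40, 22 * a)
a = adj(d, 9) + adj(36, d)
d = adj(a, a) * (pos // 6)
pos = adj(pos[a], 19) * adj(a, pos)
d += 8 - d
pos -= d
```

2

Transformed code:
a = 40 + 22 * a
a = d + 9 + (36 + d)
d = (a + a) * (pos // 6)
pos = (pos[a] + 19) * (a + pos)
d = d + (8 - d)
pos = pos - d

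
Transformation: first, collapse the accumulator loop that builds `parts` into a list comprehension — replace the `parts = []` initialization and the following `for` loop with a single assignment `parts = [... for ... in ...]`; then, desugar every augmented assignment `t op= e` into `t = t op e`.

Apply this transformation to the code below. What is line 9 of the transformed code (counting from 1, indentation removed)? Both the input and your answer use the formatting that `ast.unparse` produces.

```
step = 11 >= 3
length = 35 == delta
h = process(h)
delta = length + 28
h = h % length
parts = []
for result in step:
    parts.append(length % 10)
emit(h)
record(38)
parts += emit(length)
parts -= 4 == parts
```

Transformed code:
step = 11 >= 3
length = 35 == delta
h = process(h)
delta = length + 28
h = h % length
parts = [length % 10 for result in step]
emit(h)
record(38)
parts = parts + emit(length)
parts = parts - (4 == parts)

parts = parts + emit(length)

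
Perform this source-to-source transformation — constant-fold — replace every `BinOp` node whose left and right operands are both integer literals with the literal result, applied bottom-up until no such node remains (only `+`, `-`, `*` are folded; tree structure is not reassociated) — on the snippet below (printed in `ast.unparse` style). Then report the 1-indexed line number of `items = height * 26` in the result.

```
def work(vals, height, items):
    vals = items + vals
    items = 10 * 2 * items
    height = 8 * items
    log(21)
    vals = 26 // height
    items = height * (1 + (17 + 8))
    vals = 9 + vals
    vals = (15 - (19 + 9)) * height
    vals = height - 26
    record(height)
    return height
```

7

Transformed code:
def work(vals, height, items):
    vals = items + vals
    items = 20 * items
    height = 8 * items
    log(21)
    vals = 26 // height
    items = height * 26
    vals = 9 + vals
    vals = -13 * height
    vals = height - 26
    record(height)
    return height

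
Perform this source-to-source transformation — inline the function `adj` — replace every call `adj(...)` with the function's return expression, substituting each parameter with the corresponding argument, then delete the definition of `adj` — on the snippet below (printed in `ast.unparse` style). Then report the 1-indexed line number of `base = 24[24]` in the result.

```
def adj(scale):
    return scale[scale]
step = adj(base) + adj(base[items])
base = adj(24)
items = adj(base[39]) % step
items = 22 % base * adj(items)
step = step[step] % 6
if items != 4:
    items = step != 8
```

Transformed code:
step = base[base] + base[items][base[items]]
base = 24[24]
items = base[39][base[39]] % step
items = 22 % base * items[items]
step = step[step] % 6
if items != 4:
    items = step != 8

2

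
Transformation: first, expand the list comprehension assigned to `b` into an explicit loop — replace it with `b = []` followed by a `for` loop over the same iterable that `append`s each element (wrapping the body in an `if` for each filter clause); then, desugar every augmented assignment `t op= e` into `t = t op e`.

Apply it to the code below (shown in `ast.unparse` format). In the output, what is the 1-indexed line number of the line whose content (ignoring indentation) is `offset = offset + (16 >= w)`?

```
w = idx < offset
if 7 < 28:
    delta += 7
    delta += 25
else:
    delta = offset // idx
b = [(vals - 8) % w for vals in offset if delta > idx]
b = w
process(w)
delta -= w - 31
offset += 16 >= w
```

Transformed code:
w = idx < offset
if 7 < 28:
    delta = delta + 7
    delta = delta + 25
else:
    delta = offset // idx
b = []
for vals in offset:
    if delta > idx:
        b.append((vals - 8) % w)
b = w
process(w)
delta = delta - (w - 31)
offset = offset + (16 >= w)

14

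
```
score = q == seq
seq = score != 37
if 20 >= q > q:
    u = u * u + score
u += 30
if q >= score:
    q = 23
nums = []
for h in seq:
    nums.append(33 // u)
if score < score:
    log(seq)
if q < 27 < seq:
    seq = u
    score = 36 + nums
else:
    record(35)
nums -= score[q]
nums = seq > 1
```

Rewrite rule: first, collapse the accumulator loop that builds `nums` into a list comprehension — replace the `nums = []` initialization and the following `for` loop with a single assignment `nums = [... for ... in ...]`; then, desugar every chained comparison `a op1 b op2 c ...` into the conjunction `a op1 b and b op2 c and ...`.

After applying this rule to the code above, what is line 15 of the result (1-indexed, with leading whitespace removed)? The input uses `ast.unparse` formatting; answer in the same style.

record(35)

Transformed code:
score = q == seq
seq = score != 37
if 20 >= q and q > q:
    u = u * u + score
u += 30
if q >= score:
    q = 23
nums = [33 // u for h in seq]
if score < score:
    log(seq)
if q < 27 and 27 < seq:
    seq = u
    score = 36 + nums
else:
    record(35)
nums -= score[q]
nums = seq > 1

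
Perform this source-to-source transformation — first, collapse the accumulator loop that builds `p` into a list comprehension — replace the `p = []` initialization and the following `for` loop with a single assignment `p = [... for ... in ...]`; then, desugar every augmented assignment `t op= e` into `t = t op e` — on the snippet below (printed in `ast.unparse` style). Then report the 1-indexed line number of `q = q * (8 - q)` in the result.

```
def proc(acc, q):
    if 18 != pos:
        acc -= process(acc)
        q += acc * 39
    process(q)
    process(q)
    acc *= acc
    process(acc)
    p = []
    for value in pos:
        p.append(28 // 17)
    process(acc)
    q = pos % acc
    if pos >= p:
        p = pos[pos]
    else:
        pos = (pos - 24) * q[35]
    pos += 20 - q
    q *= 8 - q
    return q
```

17

Transformed code:
def proc(acc, q):
    if 18 != pos:
        acc = acc - process(acc)
        q = q + acc * 39
    process(q)
    process(q)
    acc = acc * acc
    process(acc)
    p = [28 // 17 for value in pos]
    process(acc)
    q = pos % acc
    if pos >= p:
        p = pos[pos]
    else:
        pos = (pos - 24) * q[35]
    pos = pos + (20 - q)
    q = q * (8 - q)
    return q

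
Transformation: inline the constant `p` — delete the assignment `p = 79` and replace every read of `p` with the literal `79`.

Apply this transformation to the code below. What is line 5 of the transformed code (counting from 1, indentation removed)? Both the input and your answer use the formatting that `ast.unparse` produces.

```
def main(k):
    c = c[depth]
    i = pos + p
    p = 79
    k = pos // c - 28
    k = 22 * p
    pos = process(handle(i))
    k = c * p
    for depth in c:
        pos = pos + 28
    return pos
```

Transformed code:
def main(k):
    c = c[depth]
    i = pos + 79
    k = pos // c - 28
    k = 22 * 79
    pos = process(handle(i))
    k = c * 79
    for depth in c:
        pos = pos + 28
    return pos

k = 22 * 79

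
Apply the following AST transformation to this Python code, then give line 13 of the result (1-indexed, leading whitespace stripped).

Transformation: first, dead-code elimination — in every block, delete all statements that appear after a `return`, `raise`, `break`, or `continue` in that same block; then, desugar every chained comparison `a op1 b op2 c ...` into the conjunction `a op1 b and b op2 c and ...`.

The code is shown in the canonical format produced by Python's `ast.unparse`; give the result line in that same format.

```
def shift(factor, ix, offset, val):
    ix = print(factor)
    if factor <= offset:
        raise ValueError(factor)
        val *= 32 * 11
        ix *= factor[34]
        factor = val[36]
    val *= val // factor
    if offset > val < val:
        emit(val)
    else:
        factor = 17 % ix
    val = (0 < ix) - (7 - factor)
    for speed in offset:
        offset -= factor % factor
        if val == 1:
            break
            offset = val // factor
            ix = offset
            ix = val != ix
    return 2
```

Transformed code:
def shift(factor, ix, offset, val):
    ix = print(factor)
    if factor <= offset:
        raise ValueError(factor)
    val *= val // factor
    if offset > val and val < val:
        emit(val)
    else:
        factor = 17 % ix
    val = (0 < ix) - (7 - factor)
    for speed in offset:
        offset -= factor % factor
        if val == 1:
            break
    return 2

if val == 1:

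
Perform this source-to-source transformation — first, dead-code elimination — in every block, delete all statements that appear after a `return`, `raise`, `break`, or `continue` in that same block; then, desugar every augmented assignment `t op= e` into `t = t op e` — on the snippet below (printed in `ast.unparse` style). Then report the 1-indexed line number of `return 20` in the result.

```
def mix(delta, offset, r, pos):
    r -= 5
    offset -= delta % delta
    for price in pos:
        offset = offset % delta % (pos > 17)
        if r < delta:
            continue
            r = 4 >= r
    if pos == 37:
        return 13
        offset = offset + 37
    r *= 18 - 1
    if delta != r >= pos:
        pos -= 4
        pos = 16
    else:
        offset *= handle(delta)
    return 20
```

Transformed code:
def mix(delta, offset, r, pos):
    r = r - 5
    offset = offset - delta % delta
    for price in pos:
        offset = offset % delta % (pos > 17)
        if r < delta:
            continue
    if pos == 37:
        return 13
    r = r * (18 - 1)
    if delta != r >= pos:
        pos = pos - 4
        pos = 16
    else:
        offset = offset * handle(delta)
    return 20

16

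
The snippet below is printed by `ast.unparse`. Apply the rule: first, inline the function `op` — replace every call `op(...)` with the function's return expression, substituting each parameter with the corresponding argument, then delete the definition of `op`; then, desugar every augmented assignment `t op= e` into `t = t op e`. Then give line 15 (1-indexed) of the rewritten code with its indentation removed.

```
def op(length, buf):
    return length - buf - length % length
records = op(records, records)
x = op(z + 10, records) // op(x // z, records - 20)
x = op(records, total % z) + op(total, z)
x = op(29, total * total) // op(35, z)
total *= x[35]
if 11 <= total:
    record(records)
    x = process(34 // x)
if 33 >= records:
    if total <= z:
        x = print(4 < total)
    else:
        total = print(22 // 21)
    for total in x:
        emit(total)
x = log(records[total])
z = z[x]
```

emit(total)

Transformed code:
records = records - records - records % records
x = (z + 10 - records - (z + 10) % (z + 10)) // (x // z - (records - 20) - x // z % (x // z))
x = records - total % z - records % records + (total - z - total % total)
x = (29 - total * total - 29 % 29) // (35 - z - 35 % 35)
total = total * x[35]
if 11 <= total:
    record(records)
    x = process(34 // x)
if 33 >= records:
    if total <= z:
        x = print(4 < total)
    else:
        total = print(22 // 21)
    for total in x:
        emit(total)
x = log(records[total])
z = z[x]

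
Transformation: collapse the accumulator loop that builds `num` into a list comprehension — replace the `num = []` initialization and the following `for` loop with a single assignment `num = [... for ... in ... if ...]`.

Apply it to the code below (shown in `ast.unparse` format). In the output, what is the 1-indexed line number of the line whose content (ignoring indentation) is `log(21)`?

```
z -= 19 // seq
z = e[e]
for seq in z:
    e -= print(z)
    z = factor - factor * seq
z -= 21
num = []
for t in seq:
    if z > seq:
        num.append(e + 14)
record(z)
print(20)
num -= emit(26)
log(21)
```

Transformed code:
z -= 19 // seq
z = e[e]
for seq in z:
    e -= print(z)
    z = factor - factor * seq
z -= 21
num = [e + 14 for t in seq if z > seq]
record(z)
print(20)
num -= emit(26)
log(21)

11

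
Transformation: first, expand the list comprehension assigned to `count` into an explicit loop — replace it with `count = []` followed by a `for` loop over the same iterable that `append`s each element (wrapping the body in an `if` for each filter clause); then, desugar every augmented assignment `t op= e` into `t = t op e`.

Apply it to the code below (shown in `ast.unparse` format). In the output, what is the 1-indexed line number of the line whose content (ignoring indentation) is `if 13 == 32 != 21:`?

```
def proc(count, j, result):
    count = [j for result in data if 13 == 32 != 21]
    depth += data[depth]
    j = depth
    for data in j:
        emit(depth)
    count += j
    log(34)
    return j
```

4

Transformed code:
def proc(count, j, result):
    count = []
    for result in data:
        if 13 == 32 != 21:
            count.append(j)
    depth = depth + data[depth]
    j = depth
    for data in j:
        emit(depth)
    count = count + j
    log(34)
    return j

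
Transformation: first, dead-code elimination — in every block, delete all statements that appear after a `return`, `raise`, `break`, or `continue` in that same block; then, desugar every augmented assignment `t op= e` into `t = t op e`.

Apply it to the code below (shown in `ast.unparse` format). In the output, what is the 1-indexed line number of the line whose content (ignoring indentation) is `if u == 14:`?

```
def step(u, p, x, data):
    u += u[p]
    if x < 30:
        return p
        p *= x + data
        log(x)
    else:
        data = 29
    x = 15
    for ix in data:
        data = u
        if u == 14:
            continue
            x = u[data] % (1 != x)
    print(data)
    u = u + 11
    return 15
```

10

Transformed code:
def step(u, p, x, data):
    u = u + u[p]
    if x < 30:
        return p
    else:
        data = 29
    x = 15
    for ix in data:
        data = u
        if u == 14:
            continue
    print(data)
    u = u + 11
    return 15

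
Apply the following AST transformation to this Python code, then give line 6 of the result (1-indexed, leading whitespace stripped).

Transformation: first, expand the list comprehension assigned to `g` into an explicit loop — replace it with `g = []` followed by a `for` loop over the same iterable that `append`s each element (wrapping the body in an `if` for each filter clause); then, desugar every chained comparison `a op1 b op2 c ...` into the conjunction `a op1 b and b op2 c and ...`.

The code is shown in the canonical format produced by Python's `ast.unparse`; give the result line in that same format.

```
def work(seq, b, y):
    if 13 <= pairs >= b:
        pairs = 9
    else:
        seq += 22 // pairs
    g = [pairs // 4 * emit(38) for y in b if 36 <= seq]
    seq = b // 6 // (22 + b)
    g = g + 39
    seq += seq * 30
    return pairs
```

Transformed code:
def work(seq, b, y):
    if 13 <= pairs and pairs >= b:
        pairs = 9
    else:
        seq += 22 // pairs
    g = []
    for y in b:
        if 36 <= seq:
            g.append(pairs // 4 * emit(38))
    seq = b // 6 // (22 + b)
    g = g + 39
    seq += seq * 30
    return pairs

g = []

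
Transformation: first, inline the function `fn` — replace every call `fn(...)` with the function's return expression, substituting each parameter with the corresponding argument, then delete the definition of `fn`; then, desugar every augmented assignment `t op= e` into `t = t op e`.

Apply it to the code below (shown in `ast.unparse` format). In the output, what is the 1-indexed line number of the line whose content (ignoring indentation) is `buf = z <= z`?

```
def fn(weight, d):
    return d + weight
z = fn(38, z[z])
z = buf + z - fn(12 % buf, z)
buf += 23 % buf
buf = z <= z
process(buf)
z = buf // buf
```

4

Transformed code:
z = z[z] + 38
z = buf + z - (z + 12 % buf)
buf = buf + 23 % buf
buf = z <= z
process(buf)
z = buf // buf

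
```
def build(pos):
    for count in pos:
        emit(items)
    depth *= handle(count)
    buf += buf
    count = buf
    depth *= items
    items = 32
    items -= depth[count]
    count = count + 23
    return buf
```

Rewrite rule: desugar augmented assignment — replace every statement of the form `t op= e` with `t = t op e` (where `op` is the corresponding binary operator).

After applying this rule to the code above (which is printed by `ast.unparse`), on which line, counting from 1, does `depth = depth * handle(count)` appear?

Transformed code:
def build(pos):
    for count in pos:
        emit(items)
    depth = depth * handle(count)
    buf = buf + buf
    count = buf
    depth = depth * items
    items = 32
    items = items - depth[count]
    count = count + 23
    return buf

4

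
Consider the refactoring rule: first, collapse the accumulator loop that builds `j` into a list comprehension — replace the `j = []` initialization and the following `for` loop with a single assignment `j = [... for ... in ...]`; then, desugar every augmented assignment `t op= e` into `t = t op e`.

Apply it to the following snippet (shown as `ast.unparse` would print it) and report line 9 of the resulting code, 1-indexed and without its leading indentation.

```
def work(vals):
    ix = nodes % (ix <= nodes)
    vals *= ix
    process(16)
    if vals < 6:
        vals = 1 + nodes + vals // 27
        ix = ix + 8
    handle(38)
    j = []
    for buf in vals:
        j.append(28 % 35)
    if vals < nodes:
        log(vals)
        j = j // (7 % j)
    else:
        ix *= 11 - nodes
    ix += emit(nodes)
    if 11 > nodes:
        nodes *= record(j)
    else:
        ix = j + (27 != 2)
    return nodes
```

j = [28 % 35 for buf in vals]

Transformed code:
def work(vals):
    ix = nodes % (ix <= nodes)
    vals = vals * ix
    process(16)
    if vals < 6:
        vals = 1 + nodes + vals // 27
        ix = ix + 8
    handle(38)
    j = [28 % 35 for buf in vals]
    if vals < nodes:
        log(vals)
        j = j // (7 % j)
    else:
        ix = ix * (11 - nodes)
    ix = ix + emit(nodes)
    if 11 > nodes:
        nodes = nodes * record(j)
    else:
        ix = j + (27 != 2)
    return nodes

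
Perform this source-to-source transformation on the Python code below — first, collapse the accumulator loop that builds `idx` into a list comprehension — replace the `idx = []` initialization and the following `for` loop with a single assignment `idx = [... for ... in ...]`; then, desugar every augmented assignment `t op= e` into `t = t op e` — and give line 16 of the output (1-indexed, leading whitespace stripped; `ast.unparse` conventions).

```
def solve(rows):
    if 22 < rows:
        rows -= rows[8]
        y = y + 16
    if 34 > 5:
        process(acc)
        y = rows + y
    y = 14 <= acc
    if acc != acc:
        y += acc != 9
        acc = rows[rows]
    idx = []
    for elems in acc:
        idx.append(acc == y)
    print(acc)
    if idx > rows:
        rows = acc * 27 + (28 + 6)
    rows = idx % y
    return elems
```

rows = idx % y

Transformed code:
def solve(rows):
    if 22 < rows:
        rows = rows - rows[8]
        y = y + 16
    if 34 > 5:
        process(acc)
        y = rows + y
    y = 14 <= acc
    if acc != acc:
        y = y + (acc != 9)
        acc = rows[rows]
    idx = [acc == y for elems in acc]
    print(acc)
    if idx > rows:
        rows = acc * 27 + (28 + 6)
    rows = idx % y
    return elems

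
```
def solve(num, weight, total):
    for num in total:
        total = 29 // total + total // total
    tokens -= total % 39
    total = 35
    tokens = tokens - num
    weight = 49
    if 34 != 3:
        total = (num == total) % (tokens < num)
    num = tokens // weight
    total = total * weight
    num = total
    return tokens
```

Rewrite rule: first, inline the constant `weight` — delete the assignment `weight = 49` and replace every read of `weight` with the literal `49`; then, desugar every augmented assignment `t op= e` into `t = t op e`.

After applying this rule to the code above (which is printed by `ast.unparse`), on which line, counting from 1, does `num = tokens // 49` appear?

Transformed code:
def solve(num, weight, total):
    for num in total:
        total = 29 // total + total // total
    tokens = tokens - total % 39
    total = 35
    tokens = tokens - num
    if 34 != 3:
        total = (num == total) % (tokens < num)
    num = tokens // 49
    total = total * 49
    num = total
    return tokens

9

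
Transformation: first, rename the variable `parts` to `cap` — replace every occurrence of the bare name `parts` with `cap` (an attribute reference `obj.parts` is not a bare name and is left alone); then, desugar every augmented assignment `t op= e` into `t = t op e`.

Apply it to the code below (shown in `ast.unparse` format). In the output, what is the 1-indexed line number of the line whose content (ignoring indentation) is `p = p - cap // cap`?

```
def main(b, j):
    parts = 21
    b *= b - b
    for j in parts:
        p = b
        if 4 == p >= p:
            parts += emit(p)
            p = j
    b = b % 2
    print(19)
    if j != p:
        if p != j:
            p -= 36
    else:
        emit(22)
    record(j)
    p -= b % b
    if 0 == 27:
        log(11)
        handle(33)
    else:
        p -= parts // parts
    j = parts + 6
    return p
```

Transformed code:
def main(b, j):
    cap = 21
    b = b * (b - b)
    for j in cap:
        p = b
        if 4 == p >= p:
            cap = cap + emit(p)
            p = j
    b = b % 2
    print(19)
    if j != p:
        if p != j:
            p = p - 36
    else:
        emit(22)
    record(j)
    p = p - b % b
    if 0 == 27:
        log(11)
        handle(33)
    else:
        p = p - cap // cap
    j = cap + 6
    return p

22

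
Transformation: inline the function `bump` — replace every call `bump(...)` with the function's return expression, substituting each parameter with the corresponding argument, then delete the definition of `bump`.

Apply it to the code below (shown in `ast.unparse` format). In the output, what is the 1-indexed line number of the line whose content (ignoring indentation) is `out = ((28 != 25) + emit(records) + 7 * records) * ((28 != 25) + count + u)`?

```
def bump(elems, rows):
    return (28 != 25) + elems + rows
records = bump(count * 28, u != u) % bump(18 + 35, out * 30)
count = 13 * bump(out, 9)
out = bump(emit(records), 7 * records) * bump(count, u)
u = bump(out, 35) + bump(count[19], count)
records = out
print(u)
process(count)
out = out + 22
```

Transformed code:
records = ((28 != 25) + count * 28 + (u != u)) % ((28 != 25) + (18 + 35) + out * 30)
count = 13 * ((28 != 25) + out + 9)
out = ((28 != 25) + emit(records) + 7 * records) * ((28 != 25) + count + u)
u = (28 != 25) + out + 35 + ((28 != 25) + count[19] + count)
records = out
print(u)
process(count)
out = out + 22

3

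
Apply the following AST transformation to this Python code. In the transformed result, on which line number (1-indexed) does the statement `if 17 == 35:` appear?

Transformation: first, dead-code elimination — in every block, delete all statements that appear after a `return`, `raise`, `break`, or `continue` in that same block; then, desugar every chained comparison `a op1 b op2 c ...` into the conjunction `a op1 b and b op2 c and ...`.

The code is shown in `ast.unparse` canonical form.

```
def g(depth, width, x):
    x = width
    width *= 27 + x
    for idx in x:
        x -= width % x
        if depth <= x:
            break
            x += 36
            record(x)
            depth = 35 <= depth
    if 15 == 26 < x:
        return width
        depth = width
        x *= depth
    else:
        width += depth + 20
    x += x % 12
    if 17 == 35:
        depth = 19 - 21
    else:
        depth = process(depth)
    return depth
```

13

Transformed code:
def g(depth, width, x):
    x = width
    width *= 27 + x
    for idx in x:
        x -= width % x
        if depth <= x:
            break
    if 15 == 26 and 26 < x:
        return width
    else:
        width += depth + 20
    x += x % 12
    if 17 == 35:
        depth = 19 - 21
    else:
        depth = process(depth)
    return depth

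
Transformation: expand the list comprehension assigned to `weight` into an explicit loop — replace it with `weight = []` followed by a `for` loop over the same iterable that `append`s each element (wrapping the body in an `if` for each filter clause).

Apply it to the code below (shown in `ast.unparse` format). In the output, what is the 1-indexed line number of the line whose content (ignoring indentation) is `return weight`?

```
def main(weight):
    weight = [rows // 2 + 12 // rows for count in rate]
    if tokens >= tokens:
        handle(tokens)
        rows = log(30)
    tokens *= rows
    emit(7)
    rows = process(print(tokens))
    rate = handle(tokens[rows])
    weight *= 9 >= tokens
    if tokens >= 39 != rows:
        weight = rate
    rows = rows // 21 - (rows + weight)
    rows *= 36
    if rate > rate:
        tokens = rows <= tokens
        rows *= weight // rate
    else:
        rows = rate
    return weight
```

22

Transformed code:
def main(weight):
    weight = []
    for count in rate:
        weight.append(rows // 2 + 12 // rows)
    if tokens >= tokens:
        handle(tokens)
        rows = log(30)
    tokens *= rows
    emit(7)
    rows = process(print(tokens))
    rate = handle(tokens[rows])
    weight *= 9 >= tokens
    if tokens >= 39 != rows:
        weight = rate
    rows = rows // 21 - (rows + weight)
    rows *= 36
    if rate > rate:
        tokens = rows <= tokens
        rows *= weight // rate
    else:
        rows = rate
    return weight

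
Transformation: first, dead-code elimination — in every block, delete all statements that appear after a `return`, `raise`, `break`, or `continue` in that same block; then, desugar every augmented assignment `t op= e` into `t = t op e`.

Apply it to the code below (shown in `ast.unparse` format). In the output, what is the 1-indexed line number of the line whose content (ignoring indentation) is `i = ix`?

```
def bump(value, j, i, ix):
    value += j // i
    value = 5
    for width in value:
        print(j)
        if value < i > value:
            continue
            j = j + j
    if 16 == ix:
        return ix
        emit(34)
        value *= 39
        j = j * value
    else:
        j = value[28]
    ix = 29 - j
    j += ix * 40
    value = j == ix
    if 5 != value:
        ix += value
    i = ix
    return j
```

17

Transformed code:
def bump(value, j, i, ix):
    value = value + j // i
    value = 5
    for width in value:
        print(j)
        if value < i > value:
            continue
    if 16 == ix:
        return ix
    else:
        j = value[28]
    ix = 29 - j
    j = j + ix * 40
    value = j == ix
    if 5 != value:
        ix = ix + value
    i = ix
    return j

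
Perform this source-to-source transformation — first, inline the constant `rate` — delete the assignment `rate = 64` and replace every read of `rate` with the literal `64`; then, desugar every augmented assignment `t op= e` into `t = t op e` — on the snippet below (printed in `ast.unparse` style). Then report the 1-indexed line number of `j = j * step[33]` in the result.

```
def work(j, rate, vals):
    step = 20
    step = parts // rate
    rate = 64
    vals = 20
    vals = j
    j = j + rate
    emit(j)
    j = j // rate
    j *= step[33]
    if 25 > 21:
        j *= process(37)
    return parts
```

Transformed code:
def work(j, rate, vals):
    step = 20
    step = parts // 64
    vals = 20
    vals = j
    j = j + 64
    emit(j)
    j = j // 64
    j = j * step[33]
    if 25 > 21:
        j = j * process(37)
    return parts

9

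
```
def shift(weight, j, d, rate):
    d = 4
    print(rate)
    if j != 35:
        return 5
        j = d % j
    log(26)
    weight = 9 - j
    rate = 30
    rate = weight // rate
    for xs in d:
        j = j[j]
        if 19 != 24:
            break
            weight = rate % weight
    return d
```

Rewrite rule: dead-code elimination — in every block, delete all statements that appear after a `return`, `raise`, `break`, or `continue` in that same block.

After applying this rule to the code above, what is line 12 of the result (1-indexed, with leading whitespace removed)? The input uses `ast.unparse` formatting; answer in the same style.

Transformed code:
def shift(weight, j, d, rate):
    d = 4
    print(rate)
    if j != 35:
        return 5
    log(26)
    weight = 9 - j
    rate = 30
    rate = weight // rate
    for xs in d:
        j = j[j]
        if 19 != 24:
            break
    return d

if 19 != 24:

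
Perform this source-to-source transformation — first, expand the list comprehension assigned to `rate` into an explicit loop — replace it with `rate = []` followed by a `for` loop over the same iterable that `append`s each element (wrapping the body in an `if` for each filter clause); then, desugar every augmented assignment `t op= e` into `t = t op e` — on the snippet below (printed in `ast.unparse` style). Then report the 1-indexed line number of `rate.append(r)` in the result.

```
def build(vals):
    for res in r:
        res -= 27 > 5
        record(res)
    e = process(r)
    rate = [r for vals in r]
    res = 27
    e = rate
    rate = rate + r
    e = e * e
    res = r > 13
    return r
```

8

Transformed code:
def build(vals):
    for res in r:
        res = res - (27 > 5)
        record(res)
    e = process(r)
    rate = []
    for vals in r:
        rate.append(r)
    res = 27
    e = rate
    rate = rate + r
    e = e * e
    res = r > 13
    return r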